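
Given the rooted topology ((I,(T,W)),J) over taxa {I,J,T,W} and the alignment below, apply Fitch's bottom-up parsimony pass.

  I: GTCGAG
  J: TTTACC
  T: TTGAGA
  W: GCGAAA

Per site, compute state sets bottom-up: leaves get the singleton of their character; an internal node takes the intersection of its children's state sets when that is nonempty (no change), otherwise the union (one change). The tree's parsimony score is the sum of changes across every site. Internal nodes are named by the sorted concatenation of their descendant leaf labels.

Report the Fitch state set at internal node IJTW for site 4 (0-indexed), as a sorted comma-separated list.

A,C

[col 0] TW: children T:{T}, W:{G} ∪→ {G,T}; cost 1
[col 0] ITW: children I:{G}, TW:{G,T} ∩→ {G}; cost 0
[col 0] IJTW: children ITW:{G}, J:{T} ∪→ {G,T}; cost 1
[col 1] TW: children T:{T}, W:{C} ∪→ {C,T}; cost 1
[col 1] ITW: children I:{T}, TW:{C,T} ∩→ {T}; cost 0
[col 1] IJTW: children ITW:{T}, J:{T} ∩→ {T}; cost 0
[col 2] TW: children T:{G}, W:{G} ∩→ {G}; cost 0
[col 2] ITW: children I:{C}, TW:{G} ∪→ {C,G}; cost 1
[col 2] IJTW: children ITW:{C,G}, J:{T} ∪→ {C,G,T}; cost 1
[col 3] TW: children T:{A}, W:{A} ∩→ {A}; cost 0
[col 3] ITW: children I:{G}, TW:{A} ∪→ {A,G}; cost 1
[col 3] IJTW: children ITW:{A,G}, J:{A} ∩→ {A}; cost 0
[col 4] TW: children T:{G}, W:{A} ∪→ {A,G}; cost 1
[col 4] ITW: children I:{A}, TW:{A,G} ∩→ {A}; cost 0
[col 4] IJTW: children ITW:{A}, J:{C} ∪→ {A,C}; cost 1
[col 5] TW: children T:{A}, W:{A} ∩→ {A}; cost 0
[col 5] ITW: children I:{G}, TW:{A} ∪→ {A,G}; cost 1
[col 5] IJTW: children ITW:{A,G}, J:{C} ∪→ {A,C,G}; cost 1
per-site changes: [2, 1, 2, 1, 2, 2]; total = 10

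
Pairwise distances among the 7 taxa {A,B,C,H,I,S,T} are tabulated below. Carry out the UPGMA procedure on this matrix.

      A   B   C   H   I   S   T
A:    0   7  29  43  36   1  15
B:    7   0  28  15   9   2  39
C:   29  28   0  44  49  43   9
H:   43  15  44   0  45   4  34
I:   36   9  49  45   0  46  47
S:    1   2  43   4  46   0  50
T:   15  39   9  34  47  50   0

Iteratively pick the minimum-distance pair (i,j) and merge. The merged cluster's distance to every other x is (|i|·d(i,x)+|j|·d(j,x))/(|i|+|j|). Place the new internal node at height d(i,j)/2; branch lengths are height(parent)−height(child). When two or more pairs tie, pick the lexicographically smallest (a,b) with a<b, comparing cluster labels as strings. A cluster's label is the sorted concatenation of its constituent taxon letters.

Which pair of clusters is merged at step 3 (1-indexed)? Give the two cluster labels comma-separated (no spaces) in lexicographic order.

1. join A+S (d=1) ⇒ AS; edges |A|=1/2, |S|=1/2
  updated: d(AS,B)=9/2, d(AS,C)=36, d(AS,H)=47/2, d(AS,I)=41, d(AS,T)=65/2
2. join AS+B (d=9/2) ⇒ ABS; edges |AS|=7/4, |B|=9/4
  updated: d(ABS,C)=100/3, d(ABS,H)=62/3, d(ABS,I)=91/3, d(ABS,T)=104/3
3. join C+T (d=9) ⇒ CT; edges |C|=9/2, |T|=9/2
  updated: d(ABS,CT)=34, d(CT,H)=39, d(CT,I)=48
4. join ABS+H (d=62/3) ⇒ ABHS; edges |ABS|=97/12, |H|=31/3
  updated: d(ABHS,CT)=141/4, d(ABHS,I)=34
5. join ABHS+I (d=34) ⇒ ABHIS; edges |ABHS|=20/3, |I|=17
  updated: d(ABHIS,CT)=189/5
6. join ABHIS+CT (d=189/5) ⇒ ABCHIST; edges |ABHIS|=19/10, |CT|=72/5
final tree: (((((A:1/2,S:1/2):7/4,B:9/4):97/12,H:31/3):20/3,I:17):19/10,(C:9/2,T:9/2):72/5)
total length: 4343/60

C,T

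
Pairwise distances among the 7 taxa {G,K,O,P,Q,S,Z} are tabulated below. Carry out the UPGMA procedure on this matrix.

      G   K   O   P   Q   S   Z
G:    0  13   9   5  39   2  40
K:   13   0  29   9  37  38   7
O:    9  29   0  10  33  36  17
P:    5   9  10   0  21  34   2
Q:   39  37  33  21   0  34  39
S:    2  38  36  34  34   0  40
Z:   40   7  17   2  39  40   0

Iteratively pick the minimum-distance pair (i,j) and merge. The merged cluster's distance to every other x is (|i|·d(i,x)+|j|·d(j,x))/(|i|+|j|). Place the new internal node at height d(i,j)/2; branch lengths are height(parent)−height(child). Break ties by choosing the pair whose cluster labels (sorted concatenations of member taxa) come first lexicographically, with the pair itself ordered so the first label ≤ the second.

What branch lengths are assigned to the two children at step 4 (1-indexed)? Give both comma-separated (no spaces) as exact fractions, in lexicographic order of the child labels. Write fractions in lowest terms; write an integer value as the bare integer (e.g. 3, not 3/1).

16/3,28/3

step 1: merge (G,S) at d=2; branch lengths G→1, S→1; new cluster GS
  updated: d(GS,K)=51/2, d(GS,O)=45/2, d(GS,P)=39/2, d(GS,Q)=73/2, d(GS,Z)=40
step 2: merge (P,Z) at d=2; branch lengths P→1, Z→1; new cluster PZ
  updated: d(GS,PZ)=119/4, d(K,PZ)=8, d(O,PZ)=27/2, d(PZ,Q)=30
step 3: merge (K,PZ) at d=8; branch lengths K→4, PZ→3; new cluster KPZ
  updated: d(GS,KPZ)=85/3, d(KPZ,O)=56/3, d(KPZ,Q)=97/3
step 4: merge (KPZ,O) at d=56/3; branch lengths KPZ→16/3, O→28/3; new cluster KOPZ
  updated: d(GS,KOPZ)=215/8, d(KOPZ,Q)=65/2
step 5: merge (GS,KOPZ) at d=215/8; branch lengths GS→199/16, KOPZ→197/48; new cluster GKOPSZ
  updated: d(GKOPSZ,Q)=203/6
step 6: merge (GKOPSZ,Q) at d=203/6; branch lengths GKOPSZ→167/48, Q→203/12; new cluster GKOPQSZ
final tree: (((G:1,S:1):199/16,((K:4,(P:1,Z:1):3):16/3,O:28/3):197/48):167/48,Q:203/12)
total length: 3005/48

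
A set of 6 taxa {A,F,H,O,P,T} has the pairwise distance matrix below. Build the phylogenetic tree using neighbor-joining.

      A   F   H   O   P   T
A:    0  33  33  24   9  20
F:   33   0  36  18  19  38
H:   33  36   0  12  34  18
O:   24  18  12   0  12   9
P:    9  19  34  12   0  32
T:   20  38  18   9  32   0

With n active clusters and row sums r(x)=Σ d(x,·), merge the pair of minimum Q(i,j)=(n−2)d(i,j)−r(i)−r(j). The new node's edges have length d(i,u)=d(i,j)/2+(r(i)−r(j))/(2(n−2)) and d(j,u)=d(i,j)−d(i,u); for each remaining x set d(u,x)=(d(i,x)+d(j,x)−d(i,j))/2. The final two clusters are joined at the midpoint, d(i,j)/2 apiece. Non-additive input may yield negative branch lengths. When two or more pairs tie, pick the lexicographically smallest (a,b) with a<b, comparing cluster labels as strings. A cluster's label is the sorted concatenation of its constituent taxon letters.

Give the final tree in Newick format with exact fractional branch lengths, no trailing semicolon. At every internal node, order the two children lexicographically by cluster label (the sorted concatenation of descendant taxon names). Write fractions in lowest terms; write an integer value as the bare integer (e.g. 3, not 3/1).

step 1: merge (A,P) at d=9, Q=-189; branch lengths A→49/8, P→23/8; new cluster AP
  updated: d(AP,F)=43/2, d(AP,H)=29, d(AP,O)=27/2, d(AP,T)=43/2
step 2: merge (AP,F) at d=43/2, Q=-269/2; branch lengths AP→73/12, F→185/12; new cluster AFP
  updated: d(AFP,H)=87/4, d(AFP,O)=5, d(AFP,T)=19
step 3: merge (AFP,O) at d=5, Q=-247/4; branch lengths AFP→119/16, O→-39/16; new cluster AFOP
  updated: d(AFOP,H)=115/8, d(AFOP,T)=23/2
step 4: merge (AFOP,H) at d=115/8, Q=-351/8; branch lengths AFOP→63/16, H→167/16; new cluster AFHOP
  updated: d(AFHOP,T)=121/16
step 5: merge (AFHOP,T) at d=121/16; branch lengths AFHOP→121/32, T→121/32; new cluster AFHOPT
final tree: (((((A:49/8,P:23/8):73/12,F:185/12):119/16,O:-39/16):63/16,H:167/16):121/32,T:121/32)
total length: 919/16

(((((A:49/8,P:23/8):73/12,F:185/12):119/16,O:-39/16):63/16,H:167/16):121/32,T:121/32)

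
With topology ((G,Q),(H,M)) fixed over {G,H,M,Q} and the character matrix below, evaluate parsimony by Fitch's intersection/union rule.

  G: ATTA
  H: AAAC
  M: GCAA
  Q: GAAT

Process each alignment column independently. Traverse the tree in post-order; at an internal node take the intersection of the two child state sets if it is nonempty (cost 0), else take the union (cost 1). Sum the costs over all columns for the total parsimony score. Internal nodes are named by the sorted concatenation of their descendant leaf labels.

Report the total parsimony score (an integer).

7

GQ@0: {A} ∪ {G} = {A,G} (union, +1)
HM@0: {A} ∪ {G} = {A,G} (union, +1)
GHMQ@0: {A,G} ∩ {A,G} = {A,G} (intersection, +0)
GQ@1: {T} ∪ {A} = {A,T} (union, +1)
HM@1: {A} ∪ {C} = {A,C} (union, +1)
GHMQ@1: {A,T} ∩ {A,C} = {A} (intersection, +0)
GQ@2: {T} ∪ {A} = {A,T} (union, +1)
HM@2: {A} ∩ {A} = {A} (intersection, +0)
GHMQ@2: {A,T} ∩ {A} = {A} (intersection, +0)
GQ@3: {A} ∪ {T} = {A,T} (union, +1)
HM@3: {C} ∪ {A} = {A,C} (union, +1)
GHMQ@3: {A,T} ∩ {A,C} = {A} (intersection, +0)
per-site changes: [2, 2, 1, 2]; total = 7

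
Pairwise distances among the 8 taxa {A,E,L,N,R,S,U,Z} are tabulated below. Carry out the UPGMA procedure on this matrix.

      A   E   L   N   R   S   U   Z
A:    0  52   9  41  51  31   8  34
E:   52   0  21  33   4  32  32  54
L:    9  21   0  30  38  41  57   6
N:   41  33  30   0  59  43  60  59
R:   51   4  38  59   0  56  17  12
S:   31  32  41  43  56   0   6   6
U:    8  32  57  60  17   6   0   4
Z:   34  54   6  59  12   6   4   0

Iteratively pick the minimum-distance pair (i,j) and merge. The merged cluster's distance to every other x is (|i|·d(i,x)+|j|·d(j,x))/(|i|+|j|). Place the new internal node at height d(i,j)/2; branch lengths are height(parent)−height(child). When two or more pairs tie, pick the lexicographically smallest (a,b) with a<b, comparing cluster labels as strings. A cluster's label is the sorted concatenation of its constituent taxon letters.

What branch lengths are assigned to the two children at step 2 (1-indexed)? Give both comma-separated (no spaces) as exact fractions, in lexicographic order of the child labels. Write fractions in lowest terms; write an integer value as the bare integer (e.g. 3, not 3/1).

2,2

iteration 1: select E,R (d=4); attach at lengths (2, 2); label the merged cluster ER
  updated: d(A,ER)=103/2, d(ER,L)=59/2, d(ER,N)=46, d(ER,S)=44, d(ER,U)=49/2, d(ER,Z)=33
iteration 2: select U,Z (d=4); attach at lengths (2, 2); label the merged cluster UZ
  updated: d(A,UZ)=21, d(ER,UZ)=115/4, d(L,UZ)=63/2, d(N,UZ)=119/2, d(S,UZ)=6
iteration 3: select S,UZ (d=6); attach at lengths (3, 1); label the merged cluster SUZ
  updated: d(A,SUZ)=73/3, d(ER,SUZ)=203/6, d(L,SUZ)=104/3, d(N,SUZ)=54
iteration 4: select A,L (d=9); attach at lengths (9/2, 9/2); label the merged cluster AL
  updated: d(AL,ER)=81/2, d(AL,N)=71/2, d(AL,SUZ)=59/2
iteration 5: select AL,SUZ (d=59/2); attach at lengths (41/4, 47/4); label the merged cluster ALSUZ
  updated: d(ALSUZ,ER)=73/2, d(ALSUZ,N)=233/5
iteration 6: select ALSUZ,ER (d=73/2); attach at lengths (7/2, 65/4); label the merged cluster AELRSUZ
  updated: d(AELRSUZ,N)=325/7
iteration 7: select AELRSUZ,N (d=325/7); attach at lengths (139/28, 325/14); label the merged cluster AELNRSUZ
final tree: ((((A:9/2,L:9/2):41/4,(S:3,(U:2,Z:2):1):47/4):7/2,(E:2,R:2):65/4):139/28,N:325/14)
total length: 1273/14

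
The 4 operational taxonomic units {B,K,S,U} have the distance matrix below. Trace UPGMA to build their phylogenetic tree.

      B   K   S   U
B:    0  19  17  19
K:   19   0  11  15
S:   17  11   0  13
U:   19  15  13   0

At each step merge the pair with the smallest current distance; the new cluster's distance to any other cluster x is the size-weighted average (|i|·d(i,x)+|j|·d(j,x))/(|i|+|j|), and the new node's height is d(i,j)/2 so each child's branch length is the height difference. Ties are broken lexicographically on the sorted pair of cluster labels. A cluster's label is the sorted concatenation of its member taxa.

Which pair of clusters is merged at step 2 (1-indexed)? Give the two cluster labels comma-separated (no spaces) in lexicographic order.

1. join K+S (d=11) ⇒ KS; edges |K|=11/2, |S|=11/2
  updated: d(B,KS)=18, d(KS,U)=14
2. join KS+U (d=14) ⇒ KSU; edges |KS|=3/2, |U|=7
  updated: d(B,KSU)=55/3
3. join B+KSU (d=55/3) ⇒ BKSU; edges |B|=55/6, |KSU|=13/6
final tree: (B:55/6,((K:11/2,S:11/2):3/2,U:7):13/6)
total length: 185/6

KS,U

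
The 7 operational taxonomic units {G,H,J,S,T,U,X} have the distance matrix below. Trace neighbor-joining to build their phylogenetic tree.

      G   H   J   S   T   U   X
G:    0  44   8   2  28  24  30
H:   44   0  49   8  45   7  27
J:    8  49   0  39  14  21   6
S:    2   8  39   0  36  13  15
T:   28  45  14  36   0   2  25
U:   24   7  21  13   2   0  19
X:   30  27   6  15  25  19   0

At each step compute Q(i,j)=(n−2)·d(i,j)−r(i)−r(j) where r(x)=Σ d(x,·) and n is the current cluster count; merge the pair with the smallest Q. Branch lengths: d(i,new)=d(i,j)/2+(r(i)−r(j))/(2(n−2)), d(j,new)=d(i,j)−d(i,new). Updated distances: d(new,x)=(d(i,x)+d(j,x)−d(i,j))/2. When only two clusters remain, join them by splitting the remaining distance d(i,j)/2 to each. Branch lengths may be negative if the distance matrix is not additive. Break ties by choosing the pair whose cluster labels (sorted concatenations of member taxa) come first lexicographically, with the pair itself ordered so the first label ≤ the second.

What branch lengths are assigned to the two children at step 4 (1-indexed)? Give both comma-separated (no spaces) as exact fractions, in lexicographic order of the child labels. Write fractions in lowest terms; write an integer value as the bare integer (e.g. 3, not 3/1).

127/16,141/16

1. join H+S (d=8, Q=-253) ⇒ HS; edges |H|=107/10, |S|=-27/10
  updated: d(G,HS)=19, d(HS,J)=40, d(HS,T)=73/2, d(HS,U)=6, d(HS,X)=17
2. join T+U (d=2, Q=-339/2) ⇒ TU; edges |T|=83/16, |U|=-51/16
  updated: d(G,TU)=25, d(HS,TU)=81/4, d(J,TU)=33/2, d(TU,X)=21
3. join G+J (d=8, Q=-257/2) ⇒ GJ; edges |G|=71/12, |J|=25/12
  updated: d(GJ,HS)=51/2, d(GJ,TU)=67/4, d(GJ,X)=14
4. join GJ+TU (d=67/4, Q=-323/4) ⇒ GJTU; edges |GJ|=127/16, |TU|=141/16
  updated: d(GJTU,HS)=29/2, d(GJTU,X)=73/8
5. join GJTU+HS (d=29/2, Q=-325/8) ⇒ GHJSTU; edges |GJTU|=53/16, |HS|=179/16
  updated: d(GHJSTU,X)=93/16
6. join GHJSTU+X (d=93/16) ⇒ GHJSTUX; edges |GHJSTU|=93/32, |X|=93/32
final tree: ((((G:71/12,J:25/12):127/16,(T:83/16,U:-51/16):141/16):53/16,(H:107/10,S:-27/10):179/16):93/32,X:93/32)
total length: 881/16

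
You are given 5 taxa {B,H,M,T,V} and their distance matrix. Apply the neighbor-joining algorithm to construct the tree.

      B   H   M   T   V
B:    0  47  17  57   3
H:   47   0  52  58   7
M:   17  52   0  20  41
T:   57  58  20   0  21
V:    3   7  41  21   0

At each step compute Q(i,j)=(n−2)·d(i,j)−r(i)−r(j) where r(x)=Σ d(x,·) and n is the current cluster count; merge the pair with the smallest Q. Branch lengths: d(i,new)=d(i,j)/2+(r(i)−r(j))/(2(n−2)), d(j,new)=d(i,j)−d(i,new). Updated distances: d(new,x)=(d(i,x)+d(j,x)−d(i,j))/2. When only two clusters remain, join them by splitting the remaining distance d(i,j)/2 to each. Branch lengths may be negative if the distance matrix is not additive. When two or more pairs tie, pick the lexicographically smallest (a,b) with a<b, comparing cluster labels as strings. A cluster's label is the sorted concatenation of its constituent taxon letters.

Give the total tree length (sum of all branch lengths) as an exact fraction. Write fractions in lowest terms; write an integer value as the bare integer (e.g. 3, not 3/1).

step 1: merge (M,T) at d=20, Q=-226; branch lengths M→17/3, T→43/3; new cluster MT
  updated: d(B,MT)=27, d(H,MT)=45, d(MT,V)=21
step 2: merge (B,MT) at d=27, Q=-116; branch lengths B→19/2, MT→35/2; new cluster BMT
  updated: d(BMT,H)=65/2, d(BMT,V)=-3/2
step 3: merge (BMT,H) at d=65/2, Q=-38; branch lengths BMT→12, H→41/2; new cluster BHMT
  updated: d(BHMT,V)=-27/2
step 4: merge (BHMT,V) at d=-27/2; branch lengths BHMT→-27/4, V→-27/4; new cluster BHMTV
final tree: (((B:19/2,(M:17/3,T:43/3):35/2):12,H:41/2):-27/4,V:-27/4)
total length: 66

66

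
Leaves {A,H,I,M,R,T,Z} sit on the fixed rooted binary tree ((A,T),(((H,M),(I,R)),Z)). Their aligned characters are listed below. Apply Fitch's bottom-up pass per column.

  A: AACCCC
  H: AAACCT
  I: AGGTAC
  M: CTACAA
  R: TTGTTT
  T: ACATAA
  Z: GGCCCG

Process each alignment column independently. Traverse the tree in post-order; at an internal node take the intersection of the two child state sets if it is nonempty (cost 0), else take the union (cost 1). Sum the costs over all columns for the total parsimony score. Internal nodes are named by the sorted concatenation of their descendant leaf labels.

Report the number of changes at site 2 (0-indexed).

3

AT@0: {A} ∩ {A} = {A} (intersection, +0)
HM@0: {A} ∪ {C} = {A,C} (union, +1)
IR@0: {A} ∪ {T} = {A,T} (union, +1)
HIMR@0: {A,C} ∩ {A,T} = {A} (intersection, +0)
HIMRZ@0: {A} ∪ {G} = {A,G} (union, +1)
AHIMRTZ@0: {A} ∩ {A,G} = {A} (intersection, +0)
AT@1: {A} ∪ {C} = {A,C} (union, +1)
HM@1: {A} ∪ {T} = {A,T} (union, +1)
IR@1: {G} ∪ {T} = {G,T} (union, +1)
HIMR@1: {A,T} ∩ {G,T} = {T} (intersection, +0)
HIMRZ@1: {T} ∪ {G} = {G,T} (union, +1)
AHIMRTZ@1: {A,C} ∪ {G,T} = {A,C,G,T} (union, +1)
AT@2: {C} ∪ {A} = {A,C} (union, +1)
HM@2: {A} ∩ {A} = {A} (intersection, +0)
IR@2: {G} ∩ {G} = {G} (intersection, +0)
HIMR@2: {A} ∪ {G} = {A,G} (union, +1)
HIMRZ@2: {A,G} ∪ {C} = {A,C,G} (union, +1)
AHIMRTZ@2: {A,C} ∩ {A,C,G} = {A,C} (intersection, +0)
AT@3: {C} ∪ {T} = {C,T} (union, +1)
HM@3: {C} ∩ {C} = {C} (intersection, +0)
IR@3: {T} ∩ {T} = {T} (intersection, +0)
HIMR@3: {C} ∪ {T} = {C,T} (union, +1)
HIMRZ@3: {C,T} ∩ {C} = {C} (intersection, +0)
AHIMRTZ@3: {C,T} ∩ {C} = {C} (intersection, +0)
AT@4: {C} ∪ {A} = {A,C} (union, +1)
HM@4: {C} ∪ {A} = {A,C} (union, +1)
IR@4: {A} ∪ {T} = {A,T} (union, +1)
HIMR@4: {A,C} ∩ {A,T} = {A} (intersection, +0)
HIMRZ@4: {A} ∪ {C} = {A,C} (union, +1)
AHIMRTZ@4: {A,C} ∩ {A,C} = {A,C} (intersection, +0)
AT@5: {C} ∪ {A} = {A,C} (union, +1)
HM@5: {T} ∪ {A} = {A,T} (union, +1)
IR@5: {C} ∪ {T} = {C,T} (union, +1)
HIMR@5: {A,T} ∩ {C,T} = {T} (intersection, +0)
HIMRZ@5: {T} ∪ {G} = {G,T} (union, +1)
AHIMRTZ@5: {A,C} ∪ {G,T} = {A,C,G,T} (union, +1)
per-site changes: [3, 5, 3, 2, 4, 5]; total = 22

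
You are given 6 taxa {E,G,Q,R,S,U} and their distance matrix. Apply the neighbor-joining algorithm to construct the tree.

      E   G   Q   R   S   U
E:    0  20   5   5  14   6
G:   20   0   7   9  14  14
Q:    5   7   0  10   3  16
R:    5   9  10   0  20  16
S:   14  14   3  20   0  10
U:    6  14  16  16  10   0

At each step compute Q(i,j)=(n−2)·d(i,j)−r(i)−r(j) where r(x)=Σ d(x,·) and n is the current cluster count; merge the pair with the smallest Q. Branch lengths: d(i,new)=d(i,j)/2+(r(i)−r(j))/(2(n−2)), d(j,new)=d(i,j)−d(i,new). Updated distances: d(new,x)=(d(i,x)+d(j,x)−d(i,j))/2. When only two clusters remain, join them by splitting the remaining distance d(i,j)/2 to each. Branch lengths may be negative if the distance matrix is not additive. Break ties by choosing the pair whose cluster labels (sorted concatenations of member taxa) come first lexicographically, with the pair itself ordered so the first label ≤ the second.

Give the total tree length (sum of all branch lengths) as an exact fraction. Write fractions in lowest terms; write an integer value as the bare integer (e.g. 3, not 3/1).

1. join E+R (d=5, Q=-90) ⇒ ER; edges |E|=5/4, |R|=15/4
  updated: d(ER,G)=12, d(ER,Q)=5, d(ER,S)=29/2, d(ER,U)=17/2
2. join Q+S (d=3, Q=-127/2) ⇒ QS; edges |Q|=-1/4, |S|=13/4
  updated: d(ER,QS)=33/4, d(G,QS)=9, d(QS,U)=23/2
3. join ER+U (d=17/2, Q=-183/4) ⇒ ERU; edges |ER|=47/16, |U|=89/16
  updated: d(ERU,G)=35/4, d(ERU,QS)=45/8
4. join ERU+G (d=35/4, Q=-187/8) ⇒ EGRU; edges |ERU|=43/16, |G|=97/16
  updated: d(EGRU,QS)=47/16
5. join EGRU+QS (d=47/16) ⇒ EGQRSU; edges |EGRU|=47/32, |QS|=47/32
final tree: ((((E:5/4,R:15/4):47/16,U:89/16):43/16,G:97/16):47/32,(Q:-1/4,S:13/4):47/32)
total length: 451/16

451/16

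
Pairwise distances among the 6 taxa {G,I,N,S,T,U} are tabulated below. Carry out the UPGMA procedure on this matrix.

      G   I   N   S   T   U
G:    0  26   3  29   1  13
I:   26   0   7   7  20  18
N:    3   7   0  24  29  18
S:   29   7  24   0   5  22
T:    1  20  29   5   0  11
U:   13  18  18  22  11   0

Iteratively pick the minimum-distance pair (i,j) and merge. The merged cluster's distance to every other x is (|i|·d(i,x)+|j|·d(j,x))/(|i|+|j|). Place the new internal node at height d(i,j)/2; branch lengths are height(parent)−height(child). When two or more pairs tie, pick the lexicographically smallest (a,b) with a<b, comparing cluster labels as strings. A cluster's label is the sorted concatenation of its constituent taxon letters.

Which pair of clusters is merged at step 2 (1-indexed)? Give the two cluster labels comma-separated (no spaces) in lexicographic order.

1. join G+T (d=1) ⇒ GT; edges |G|=1/2, |T|=1/2
  updated: d(GT,I)=23, d(GT,N)=16, d(GT,S)=17, d(GT,U)=12
2. join I+N (d=7) ⇒ IN; edges |I|=7/2, |N|=7/2
  updated: d(GT,IN)=39/2, d(IN,S)=31/2, d(IN,U)=18
3. join GT+U (d=12) ⇒ GTU; edges |GT|=11/2, |U|=6
  updated: d(GTU,IN)=19, d(GTU,S)=56/3
4. join IN+S (d=31/2) ⇒ INS; edges |IN|=17/4, |S|=31/4
  updated: d(GTU,INS)=170/9
5. join GTU+INS (d=170/9) ⇒ GINSTU; edges |GTU|=31/9, |INS|=61/36
final tree: (((G:1/2,T:1/2):11/2,U:6):31/9,((I:7/2,N:7/2):17/4,S:31/4):61/36)
total length: 1319/36

I,N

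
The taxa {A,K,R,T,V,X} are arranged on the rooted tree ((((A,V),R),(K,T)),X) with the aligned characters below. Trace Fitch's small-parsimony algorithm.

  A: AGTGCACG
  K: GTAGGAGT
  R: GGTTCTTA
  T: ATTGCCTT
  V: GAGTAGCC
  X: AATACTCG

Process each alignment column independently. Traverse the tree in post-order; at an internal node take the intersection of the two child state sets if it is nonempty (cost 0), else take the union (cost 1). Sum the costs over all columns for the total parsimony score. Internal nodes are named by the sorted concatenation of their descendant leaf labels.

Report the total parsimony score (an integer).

23

AV@0: {A} ∪ {G} = {A,G} (union, +1)
ARV@0: {A,G} ∩ {G} = {G} (intersection, +0)
KT@0: {G} ∪ {A} = {A,G} (union, +1)
AKRTV@0: {G} ∩ {A,G} = {G} (intersection, +0)
AKRTVX@0: {G} ∪ {A} = {A,G} (union, +1)
AV@1: {G} ∪ {A} = {A,G} (union, +1)
ARV@1: {A,G} ∩ {G} = {G} (intersection, +0)
KT@1: {T} ∩ {T} = {T} (intersection, +0)
AKRTV@1: {G} ∪ {T} = {G,T} (union, +1)
AKRTVX@1: {G,T} ∪ {A} = {A,G,T} (union, +1)
AV@2: {T} ∪ {G} = {G,T} (union, +1)
ARV@2: {G,T} ∩ {T} = {T} (intersection, +0)
KT@2: {A} ∪ {T} = {A,T} (union, +1)
AKRTV@2: {T} ∩ {A,T} = {T} (intersection, +0)
AKRTVX@2: {T} ∩ {T} = {T} (intersection, +0)
AV@3: {G} ∪ {T} = {G,T} (union, +1)
ARV@3: {G,T} ∩ {T} = {T} (intersection, +0)
KT@3: {G} ∩ {G} = {G} (intersection, +0)
AKRTV@3: {T} ∪ {G} = {G,T} (union, +1)
AKRTVX@3: {G,T} ∪ {A} = {A,G,T} (union, +1)
AV@4: {C} ∪ {A} = {A,C} (union, +1)
ARV@4: {A,C} ∩ {C} = {C} (intersection, +0)
KT@4: {G} ∪ {C} = {C,G} (union, +1)
AKRTV@4: {C} ∩ {C,G} = {C} (intersection, +0)
AKRTVX@4: {C} ∩ {C} = {C} (intersection, +0)
AV@5: {A} ∪ {G} = {A,G} (union, +1)
ARV@5: {A,G} ∪ {T} = {A,G,T} (union, +1)
KT@5: {A} ∪ {C} = {A,C} (union, +1)
AKRTV@5: {A,G,T} ∩ {A,C} = {A} (intersection, +0)
AKRTVX@5: {A} ∪ {T} = {A,T} (union, +1)
AV@6: {C} ∩ {C} = {C} (intersection, +0)
ARV@6: {C} ∪ {T} = {C,T} (union, +1)
KT@6: {G} ∪ {T} = {G,T} (union, +1)
AKRTV@6: {C,T} ∩ {G,T} = {T} (intersection, +0)
AKRTVX@6: {T} ∪ {C} = {C,T} (union, +1)
AV@7: {G} ∪ {C} = {C,G} (union, +1)
ARV@7: {C,G} ∪ {A} = {A,C,G} (union, +1)
KT@7: {T} ∩ {T} = {T} (intersection, +0)
AKRTV@7: {A,C,G} ∪ {T} = {A,C,G,T} (union, +1)
AKRTVX@7: {A,C,G,T} ∩ {G} = {G} (intersection, +0)
per-site changes: [3, 3, 2, 3, 2, 4, 3, 3]; total = 23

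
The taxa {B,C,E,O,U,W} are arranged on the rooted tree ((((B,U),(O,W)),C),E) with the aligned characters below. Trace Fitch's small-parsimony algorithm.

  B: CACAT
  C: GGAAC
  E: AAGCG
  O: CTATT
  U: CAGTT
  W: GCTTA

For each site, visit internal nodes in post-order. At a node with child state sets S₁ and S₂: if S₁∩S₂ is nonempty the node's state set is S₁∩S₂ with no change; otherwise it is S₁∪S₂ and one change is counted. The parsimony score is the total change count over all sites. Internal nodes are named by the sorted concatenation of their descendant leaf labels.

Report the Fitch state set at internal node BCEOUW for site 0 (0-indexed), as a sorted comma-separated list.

[col 0] BU: children B:{C}, U:{C} ∩→ {C}; cost 0
[col 0] OW: children O:{C}, W:{G} ∪→ {C,G}; cost 1
[col 0] BOUW: children BU:{C}, OW:{C,G} ∩→ {C}; cost 0
[col 0] BCOUW: children BOUW:{C}, C:{G} ∪→ {C,G}; cost 1
[col 0] BCEOUW: children BCOUW:{C,G}, E:{A} ∪→ {A,C,G}; cost 1
[col 1] BU: children B:{A}, U:{A} ∩→ {A}; cost 0
[col 1] OW: children O:{T}, W:{C} ∪→ {C,T}; cost 1
[col 1] BOUW: children BU:{A}, OW:{C,T} ∪→ {A,C,T}; cost 1
[col 1] BCOUW: children BOUW:{A,C,T}, C:{G} ∪→ {A,C,G,T}; cost 1
[col 1] BCEOUW: children BCOUW:{A,C,G,T}, E:{A} ∩→ {A}; cost 0
[col 2] BU: children B:{C}, U:{G} ∪→ {C,G}; cost 1
[col 2] OW: children O:{A}, W:{T} ∪→ {A,T}; cost 1
[col 2] BOUW: children BU:{C,G}, OW:{A,T} ∪→ {A,C,G,T}; cost 1
[col 2] BCOUW: children BOUW:{A,C,G,T}, C:{A} ∩→ {A}; cost 0
[col 2] BCEOUW: children BCOUW:{A}, E:{G} ∪→ {A,G}; cost 1
[col 3] BU: children B:{A}, U:{T} ∪→ {A,T}; cost 1
[col 3] OW: children O:{T}, W:{T} ∩→ {T}; cost 0
[col 3] BOUW: children BU:{A,T}, OW:{T} ∩→ {T}; cost 0
[col 3] BCOUW: children BOUW:{T}, C:{A} ∪→ {A,T}; cost 1
[col 3] BCEOUW: children BCOUW:{A,T}, E:{C} ∪→ {A,C,T}; cost 1
[col 4] BU: children B:{T}, U:{T} ∩→ {T}; cost 0
[col 4] OW: children O:{T}, W:{A} ∪→ {A,T}; cost 1
[col 4] BOUW: children BU:{T}, OW:{A,T} ∩→ {T}; cost 0
[col 4] BCOUW: children BOUW:{T}, C:{C} ∪→ {C,T}; cost 1
[col 4] BCEOUW: children BCOUW:{C,T}, E:{G} ∪→ {C,G,T}; cost 1
per-site changes: [3, 3, 4, 3, 3]; total = 16

A,C,G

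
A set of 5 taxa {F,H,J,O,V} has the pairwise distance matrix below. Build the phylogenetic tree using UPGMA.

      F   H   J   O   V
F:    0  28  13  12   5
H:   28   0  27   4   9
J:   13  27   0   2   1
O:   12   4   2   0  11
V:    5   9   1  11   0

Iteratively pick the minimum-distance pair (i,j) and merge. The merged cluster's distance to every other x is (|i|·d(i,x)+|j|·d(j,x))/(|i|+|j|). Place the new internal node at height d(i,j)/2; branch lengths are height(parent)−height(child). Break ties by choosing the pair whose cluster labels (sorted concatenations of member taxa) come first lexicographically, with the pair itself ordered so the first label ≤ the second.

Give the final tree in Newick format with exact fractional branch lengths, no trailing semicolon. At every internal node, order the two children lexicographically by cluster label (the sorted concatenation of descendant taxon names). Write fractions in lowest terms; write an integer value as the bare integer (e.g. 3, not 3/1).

1. join J+V (d=1) ⇒ JV; edges |J|=1/2, |V|=1/2
  updated: d(F,JV)=9, d(H,JV)=18, d(JV,O)=13/2
2. join H+O (d=4) ⇒ HO; edges |H|=2, |O|=2
  updated: d(F,HO)=20, d(HO,JV)=49/4
3. join F+JV (d=9) ⇒ FJV; edges |F|=9/2, |JV|=4
  updated: d(FJV,HO)=89/6
4. join FJV+HO (d=89/6) ⇒ FHJOV; edges |FJV|=35/12, |HO|=65/12
final tree: ((F:9/2,(J:1/2,V:1/2):4):35/12,(H:2,O:2):65/12)
total length: 131/6

((F:9/2,(J:1/2,V:1/2):4):35/12,(H:2,O:2):65/12)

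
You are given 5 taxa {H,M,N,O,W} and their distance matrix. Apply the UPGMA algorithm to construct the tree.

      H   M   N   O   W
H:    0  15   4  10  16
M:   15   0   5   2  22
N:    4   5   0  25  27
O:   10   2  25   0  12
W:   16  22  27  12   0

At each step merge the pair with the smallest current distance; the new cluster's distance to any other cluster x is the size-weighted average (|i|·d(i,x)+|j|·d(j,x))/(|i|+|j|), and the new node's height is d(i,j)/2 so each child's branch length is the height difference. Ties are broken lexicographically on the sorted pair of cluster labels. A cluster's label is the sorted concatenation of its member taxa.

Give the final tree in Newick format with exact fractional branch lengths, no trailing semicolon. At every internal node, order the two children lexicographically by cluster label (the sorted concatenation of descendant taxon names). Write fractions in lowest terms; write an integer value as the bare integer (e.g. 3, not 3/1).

(((H:2,N:2):39/8,(M:1,O:1):47/8):11/4,W:77/8)

iteration 1: select M,O (d=2); attach at lengths (1, 1); label the merged cluster MO
  updated: d(H,MO)=25/2, d(MO,N)=15, d(MO,W)=17
iteration 2: select H,N (d=4); attach at lengths (2, 2); label the merged cluster HN
  updated: d(HN,MO)=55/4, d(HN,W)=43/2
iteration 3: select HN,MO (d=55/4); attach at lengths (39/8, 47/8); label the merged cluster HMNO
  updated: d(HMNO,W)=77/4
iteration 4: select HMNO,W (d=77/4); attach at lengths (11/4, 77/8); label the merged cluster HMNOW
final tree: (((H:2,N:2):39/8,(M:1,O:1):47/8):11/4,W:77/8)
total length: 233/8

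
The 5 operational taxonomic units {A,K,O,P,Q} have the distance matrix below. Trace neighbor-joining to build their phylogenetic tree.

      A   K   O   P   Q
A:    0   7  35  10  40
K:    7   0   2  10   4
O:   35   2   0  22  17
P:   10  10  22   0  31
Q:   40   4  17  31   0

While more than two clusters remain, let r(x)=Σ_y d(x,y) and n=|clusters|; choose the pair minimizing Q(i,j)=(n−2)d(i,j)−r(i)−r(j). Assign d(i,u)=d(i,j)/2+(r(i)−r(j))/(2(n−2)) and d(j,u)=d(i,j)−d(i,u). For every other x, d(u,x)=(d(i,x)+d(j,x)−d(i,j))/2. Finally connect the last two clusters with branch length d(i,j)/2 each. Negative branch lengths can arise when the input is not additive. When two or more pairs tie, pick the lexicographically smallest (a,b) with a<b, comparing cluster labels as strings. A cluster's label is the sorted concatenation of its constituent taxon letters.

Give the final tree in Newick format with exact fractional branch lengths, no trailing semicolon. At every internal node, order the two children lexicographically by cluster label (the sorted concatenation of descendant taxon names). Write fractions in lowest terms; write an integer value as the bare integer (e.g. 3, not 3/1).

iteration 1: select A,P (d=10, Q=-135); attach at lengths (49/6, 11/6); label the merged cluster AP
  updated: d(AP,K)=7/2, d(AP,O)=47/2, d(AP,Q)=61/2
iteration 2: select AP,K (d=7/2, Q=-60); attach at lengths (55/4, -41/4); label the merged cluster AKP
  updated: d(AKP,O)=11, d(AKP,Q)=31/2
iteration 3: select AKP,O (d=11, Q=-87/2); attach at lengths (19/4, 25/4); label the merged cluster AKOP
  updated: d(AKOP,Q)=43/4
iteration 4: select AKOP,Q (d=43/4); attach at lengths (43/8, 43/8); label the merged cluster AKOPQ
final tree: ((((A:49/6,P:11/6):55/4,K:-41/4):19/4,O:25/4):43/8,Q:43/8)
total length: 141/4

((((A:49/6,P:11/6):55/4,K:-41/4):19/4,O:25/4):43/8,Q:43/8)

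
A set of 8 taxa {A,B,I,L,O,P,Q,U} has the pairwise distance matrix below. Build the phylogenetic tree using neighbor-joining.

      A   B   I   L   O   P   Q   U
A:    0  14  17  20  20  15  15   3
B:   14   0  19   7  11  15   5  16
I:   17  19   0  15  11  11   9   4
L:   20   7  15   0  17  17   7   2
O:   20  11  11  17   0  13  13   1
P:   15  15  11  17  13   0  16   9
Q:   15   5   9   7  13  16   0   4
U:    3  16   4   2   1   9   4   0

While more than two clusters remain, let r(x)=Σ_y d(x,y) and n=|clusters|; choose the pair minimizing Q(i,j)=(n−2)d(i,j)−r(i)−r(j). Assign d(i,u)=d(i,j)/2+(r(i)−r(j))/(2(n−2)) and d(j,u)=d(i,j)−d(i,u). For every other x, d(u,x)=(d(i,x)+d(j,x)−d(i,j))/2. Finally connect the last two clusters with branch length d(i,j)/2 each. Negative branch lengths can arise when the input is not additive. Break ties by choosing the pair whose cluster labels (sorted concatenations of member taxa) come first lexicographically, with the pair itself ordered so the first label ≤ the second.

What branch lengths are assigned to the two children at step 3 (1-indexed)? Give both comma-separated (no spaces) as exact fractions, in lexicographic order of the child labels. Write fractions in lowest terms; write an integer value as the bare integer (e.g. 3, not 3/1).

119/16,-71/16

step 1: merge (B,L) at d=7, Q=-130; branch lengths B→11/3, L→10/3; new cluster BL
  updated: d(A,BL)=27/2, d(BL,I)=27/2, d(BL,O)=21/2, d(BL,P)=25/2, d(BL,Q)=5/2, d(BL,U)=11/2
step 2: merge (BL,Q) at d=5/2, Q=-105; branch lengths BL→11/10, Q→7/5; new cluster BLQ
  updated: d(A,BLQ)=13, d(BLQ,I)=10, d(BLQ,O)=21/2, d(BLQ,P)=13, d(BLQ,U)=7/2
step 3: merge (A,U) at d=3, Q=-153/2; branch lengths A→119/16, U→-71/16; new cluster AU
  updated: d(AU,BLQ)=27/4, d(AU,I)=9, d(AU,O)=9, d(AU,P)=21/2
step 4: merge (I,P) at d=11, Q=-111/2; branch lengths I→53/12, P→79/12; new cluster IP
  updated: d(AU,IP)=17/4, d(BLQ,IP)=6, d(IP,O)=13/2
step 5: merge (AU,BLQ) at d=27/4, Q=-119/4; branch lengths AU→41/16, BLQ→67/16; new cluster ABLQU
  updated: d(ABLQU,IP)=7/4, d(ABLQU,O)=51/8
step 6: merge (ABLQU,IP) at d=7/4, Q=-117/8; branch lengths ABLQU→13/16, IP→15/16; new cluster ABILPQU
  updated: d(ABILPQU,O)=89/16
step 7: merge (ABILPQU,O) at d=89/16; branch lengths ABILPQU→89/32, O→89/32; new cluster ABILOPQU
final tree: ((((A:119/16,U:-71/16):41/16,((B:11/3,L:10/3):11/10,Q:7/5):67/16):13/16,(I:53/12,P:79/12):15/16):89/32,O:89/32)
total length: 601/16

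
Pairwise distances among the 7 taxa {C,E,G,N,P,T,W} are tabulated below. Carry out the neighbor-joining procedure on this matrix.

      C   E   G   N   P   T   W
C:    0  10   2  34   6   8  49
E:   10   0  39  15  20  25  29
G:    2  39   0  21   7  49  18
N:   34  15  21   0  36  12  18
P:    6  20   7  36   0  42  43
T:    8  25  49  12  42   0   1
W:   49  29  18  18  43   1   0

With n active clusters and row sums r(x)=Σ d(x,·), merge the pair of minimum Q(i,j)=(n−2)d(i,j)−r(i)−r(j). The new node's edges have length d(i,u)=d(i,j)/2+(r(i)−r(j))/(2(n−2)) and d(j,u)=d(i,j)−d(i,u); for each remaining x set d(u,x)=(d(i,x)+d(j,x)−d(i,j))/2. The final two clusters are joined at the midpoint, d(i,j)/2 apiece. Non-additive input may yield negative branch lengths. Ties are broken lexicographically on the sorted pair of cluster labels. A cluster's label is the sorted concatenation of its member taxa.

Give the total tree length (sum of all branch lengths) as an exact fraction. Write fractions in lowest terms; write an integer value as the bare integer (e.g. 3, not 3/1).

50

1. join T+W (d=1, Q=-290) ⇒ TW; edges |T|=-8/5, |W|=13/5
  updated: d(C,TW)=28, d(E,TW)=53/2, d(G,TW)=33, d(N,TW)=29/2, d(P,TW)=42
2. join N+TW (d=29/2, Q=-413/2) ⇒ NTW; edges |N|=69/16, |TW|=163/16
  updated: d(C,NTW)=95/4, d(E,NTW)=27/2, d(G,NTW)=79/4, d(NTW,P)=127/4
3. join E+NTW (d=27/2, Q=-523/4) ⇒ ENTW; edges |E|=137/24, |NTW|=187/24
  updated: d(C,ENTW)=81/8, d(ENTW,G)=181/8, d(ENTW,P)=153/8
4. join C+ENTW (d=81/8, Q=-199/4) ⇒ CENTW; edges |C|=-27/8, |ENTW|=27/2
  updated: d(CENTW,G)=29/4, d(CENTW,P)=15/2
5. join CENTW+G (d=29/4, Q=-87/4) ⇒ CEGNTW; edges |CENTW|=31/8, |G|=27/8
  updated: d(CEGNTW,P)=29/8
6. join CEGNTW+P (d=29/8) ⇒ CEGNPTW; edges |CEGNTW|=29/16, |P|=29/16
final tree: (((C:-27/8,(E:137/24,(N:69/16,(T:-8/5,W:13/5):163/16):187/24):27/2):31/8,G:27/8):29/16,P:29/16)
total length: 50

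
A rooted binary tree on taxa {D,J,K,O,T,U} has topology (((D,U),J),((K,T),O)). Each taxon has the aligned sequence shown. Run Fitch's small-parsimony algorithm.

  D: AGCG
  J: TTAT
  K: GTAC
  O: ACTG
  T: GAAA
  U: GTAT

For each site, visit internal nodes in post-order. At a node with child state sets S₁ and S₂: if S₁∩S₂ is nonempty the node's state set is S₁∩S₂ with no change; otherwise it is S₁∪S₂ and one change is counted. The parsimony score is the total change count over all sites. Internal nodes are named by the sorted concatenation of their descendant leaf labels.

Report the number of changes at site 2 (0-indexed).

DU@0: {A} ∪ {G} = {A,G} (union, +1)
DJU@0: {A,G} ∪ {T} = {A,G,T} (union, +1)
KT@0: {G} ∩ {G} = {G} (intersection, +0)
KOT@0: {G} ∪ {A} = {A,G} (union, +1)
DJKOTU@0: {A,G,T} ∩ {A,G} = {A,G} (intersection, +0)
DU@1: {G} ∪ {T} = {G,T} (union, +1)
DJU@1: {G,T} ∩ {T} = {T} (intersection, +0)
KT@1: {T} ∪ {A} = {A,T} (union, +1)
KOT@1: {A,T} ∪ {C} = {A,C,T} (union, +1)
DJKOTU@1: {T} ∩ {A,C,T} = {T} (intersection, +0)
DU@2: {C} ∪ {A} = {A,C} (union, +1)
DJU@2: {A,C} ∩ {A} = {A} (intersection, +0)
KT@2: {A} ∩ {A} = {A} (intersection, +0)
KOT@2: {A} ∪ {T} = {A,T} (union, +1)
DJKOTU@2: {A} ∩ {A,T} = {A} (intersection, +0)
DU@3: {G} ∪ {T} = {G,T} (union, +1)
DJU@3: {G,T} ∩ {T} = {T} (intersection, +0)
KT@3: {C} ∪ {A} = {A,C} (union, +1)
KOT@3: {A,C} ∪ {G} = {A,C,G} (union, +1)
DJKOTU@3: {T} ∪ {A,C,G} = {A,C,G,T} (union, +1)
per-site changes: [3, 3, 2, 4]; total = 12

2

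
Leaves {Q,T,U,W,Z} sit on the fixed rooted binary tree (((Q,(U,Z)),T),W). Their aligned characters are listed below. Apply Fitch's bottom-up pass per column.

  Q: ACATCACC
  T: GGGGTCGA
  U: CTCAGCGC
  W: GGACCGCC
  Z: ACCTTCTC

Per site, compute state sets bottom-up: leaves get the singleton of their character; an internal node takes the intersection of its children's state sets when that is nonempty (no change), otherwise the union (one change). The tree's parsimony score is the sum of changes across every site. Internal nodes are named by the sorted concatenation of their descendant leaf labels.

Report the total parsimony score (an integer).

18

UZ@0: {C} ∪ {A} = {A,C} (union, +1)
QUZ@0: {A} ∩ {A,C} = {A} (intersection, +0)
QTUZ@0: {A} ∪ {G} = {A,G} (union, +1)
QTUWZ@0: {A,G} ∩ {G} = {G} (intersection, +0)
UZ@1: {T} ∪ {C} = {C,T} (union, +1)
QUZ@1: {C} ∩ {C,T} = {C} (intersection, +0)
QTUZ@1: {C} ∪ {G} = {C,G} (union, +1)
QTUWZ@1: {C,G} ∩ {G} = {G} (intersection, +0)
UZ@2: {C} ∩ {C} = {C} (intersection, +0)
QUZ@2: {A} ∪ {C} = {A,C} (union, +1)
QTUZ@2: {A,C} ∪ {G} = {A,C,G} (union, +1)
QTUWZ@2: {A,C,G} ∩ {A} = {A} (intersection, +0)
UZ@3: {A} ∪ {T} = {A,T} (union, +1)
QUZ@3: {T} ∩ {A,T} = {T} (intersection, +0)
QTUZ@3: {T} ∪ {G} = {G,T} (union, +1)
QTUWZ@3: {G,T} ∪ {C} = {C,G,T} (union, +1)
UZ@4: {G} ∪ {T} = {G,T} (union, +1)
QUZ@4: {C} ∪ {G,T} = {C,G,T} (union, +1)
QTUZ@4: {C,G,T} ∩ {T} = {T} (intersection, +0)
QTUWZ@4: {T} ∪ {C} = {C,T} (union, +1)
UZ@5: {C} ∩ {C} = {C} (intersection, +0)
QUZ@5: {A} ∪ {C} = {A,C} (union, +1)
QTUZ@5: {A,C} ∩ {C} = {C} (intersection, +0)
QTUWZ@5: {C} ∪ {G} = {C,G} (union, +1)
UZ@6: {G} ∪ {T} = {G,T} (union, +1)
QUZ@6: {C} ∪ {G,T} = {C,G,T} (union, +1)
QTUZ@6: {C,G,T} ∩ {G} = {G} (intersection, +0)
QTUWZ@6: {G} ∪ {C} = {C,G} (union, +1)
UZ@7: {C} ∩ {C} = {C} (intersection, +0)
QUZ@7: {C} ∩ {C} = {C} (intersection, +0)
QTUZ@7: {C} ∪ {A} = {A,C} (union, +1)
QTUWZ@7: {A,C} ∩ {C} = {C} (intersection, +0)
per-site changes: [2, 2, 2, 3, 3, 2, 3, 1]; total = 18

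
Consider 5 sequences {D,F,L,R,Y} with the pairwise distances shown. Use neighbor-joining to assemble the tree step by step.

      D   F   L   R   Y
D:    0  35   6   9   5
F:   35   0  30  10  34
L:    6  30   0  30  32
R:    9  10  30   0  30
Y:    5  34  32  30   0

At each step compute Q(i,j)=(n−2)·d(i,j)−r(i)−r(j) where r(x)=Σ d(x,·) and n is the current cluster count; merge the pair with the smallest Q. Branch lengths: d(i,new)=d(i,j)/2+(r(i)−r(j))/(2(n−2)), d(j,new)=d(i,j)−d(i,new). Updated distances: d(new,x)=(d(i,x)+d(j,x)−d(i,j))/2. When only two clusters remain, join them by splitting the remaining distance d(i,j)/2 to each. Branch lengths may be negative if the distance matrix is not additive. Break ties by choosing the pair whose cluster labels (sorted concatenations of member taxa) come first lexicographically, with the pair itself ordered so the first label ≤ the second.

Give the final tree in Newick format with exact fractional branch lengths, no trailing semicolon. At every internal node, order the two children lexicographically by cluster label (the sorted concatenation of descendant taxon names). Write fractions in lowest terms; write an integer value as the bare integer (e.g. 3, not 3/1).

(((D:-13/2,Y:23/2):11/2,(F:10,R:0):14):11/2,L:11/2)

step 1: merge (F,R) at d=10, Q=-158; branch lengths F→10, R→0; new cluster FR
  updated: d(D,FR)=17, d(FR,L)=25, d(FR,Y)=27
step 2: merge (D,Y) at d=5, Q=-82; branch lengths D→-13/2, Y→23/2; new cluster DY
  updated: d(DY,FR)=39/2, d(DY,L)=33/2
step 3: merge (DY,FR) at d=39/2, Q=-61; branch lengths DY→11/2, FR→14; new cluster DFRY
  updated: d(DFRY,L)=11
step 4: merge (DFRY,L) at d=11; branch lengths DFRY→11/2, L→11/2; new cluster DFLRY
final tree: (((D:-13/2,Y:23/2):11/2,(F:10,R:0):14):11/2,L:11/2)
total length: 91/2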